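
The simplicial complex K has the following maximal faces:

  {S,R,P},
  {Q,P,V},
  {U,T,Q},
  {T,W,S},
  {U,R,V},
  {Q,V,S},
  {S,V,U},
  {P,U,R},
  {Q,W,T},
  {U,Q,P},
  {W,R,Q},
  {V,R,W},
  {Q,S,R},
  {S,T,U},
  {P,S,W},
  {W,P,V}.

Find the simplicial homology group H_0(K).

We work with the vertex ordering P < Q < R < S < T < U < V < W. The simplices of K, each written with vertices in increasing order, are:

  0-simplices (8): P, Q, R, S, T, U, V, W
  1-simplices (24): PQ, PR, PS, PU, PV, PW, QR, QS, QT, QU, QV, QW, RS, RU, RV, RW, ST, SU, SV, SW, TU, TW, UV, VW
  2-simplices (16): PQU, PQV, PRS, PRU, PSW, PVW, QRS, QRW, QSV, QTU, QTW, RUV, RVW, STU, STW, SUV

Hence C_0 ≅ Z^8, C_1 ≅ Z^24, C_2 ≅ Z^16.

∂_1: C_1 → C_0 sends each edge [p,q] (with p < q) to q − p.
The 8×24 boundary matrix has rank 7 and Smith normal form diag(1,1,1,1,1,1,1).

The boundary map ∂_2: C_2 → C_1 sends each 2-simplex [p,q,r] to [q,r] − [p,r] + [p,q]. For instance
  ∂PVW = VW − PW + PV,
  ∂SUV = UV − SV + SU.
The resulting 24×16 matrix has rank 15, and its Smith normal form has invariant factors (1,1,1,1,1,1,1,1,1,1,1,1,1,1,1).

Computing H_k = (kernel of ∂_k) / (image of ∂_{k+1}):

  H_0: rank C_0 − rank ∂_1 = 8 − 7 = 1, and the invariant factors of ∂_1 are all 1, so H_0 = Z.

H_0 ≅ Z.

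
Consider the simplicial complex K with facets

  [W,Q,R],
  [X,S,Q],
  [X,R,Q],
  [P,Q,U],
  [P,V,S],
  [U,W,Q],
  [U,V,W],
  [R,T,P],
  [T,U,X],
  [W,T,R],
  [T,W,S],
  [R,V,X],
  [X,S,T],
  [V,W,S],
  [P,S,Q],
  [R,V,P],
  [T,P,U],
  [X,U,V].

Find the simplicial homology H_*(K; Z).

K has 9 vertices, 27 edges, 18 triangles.
rank ∂_0 = 0, rank ∂_1 = 8 ⇒ b_0 = 9 − 0 − 8 = 1; all invariant factors of ∂_1 are 1 so no torsion. So H_0 = Z.
rank ∂_1 = 8, rank ∂_2 = 17 ⇒ b_1 = 27 − 8 − 17 = 2; all invariant factors of ∂_2 are 1 so no torsion. So H_1 = Z^2.
rank ∂_2 = 17, rank ∂_3 = 0 ⇒ b_2 = 18 − 17 − 0 = 1. So H_2 = Z.

H_0 = Z,  H_1 = Z^2,  H_2 = Z.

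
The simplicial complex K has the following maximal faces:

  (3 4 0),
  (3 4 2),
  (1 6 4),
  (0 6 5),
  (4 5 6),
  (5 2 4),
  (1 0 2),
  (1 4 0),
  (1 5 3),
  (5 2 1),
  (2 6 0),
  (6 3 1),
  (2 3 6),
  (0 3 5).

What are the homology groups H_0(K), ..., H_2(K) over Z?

Take the total order 0 < 1 < 2 < 3 < 4 < 5 < 6 on the vertex set. Then K (dimension 2) consists of the simplices:

  0-simplices (7): [0], [1], [2], [3], [4], [5], [6]
  1-simplices (21): [0,1], [0,2], [0,3], [0,4], [0,5], [0,6], [1,2], [1,3], [1,4], [1,5], [1,6], [2,3], [2,4], [2,5], [2,6], [3,4], [3,5], [3,6], [4,5], [4,6], [5,6]
  2-simplices (14): [0,1,2], [0,1,4], [0,2,6], [0,3,4], [0,3,5], [0,5,6], [1,2,5], [1,3,5], [1,3,6], [1,4,6], [2,3,4], [2,3,6], [2,4,5], [4,5,6]

Hence C_0 ≅ Z^7, C_1 ≅ Z^21, C_2 ≅ Z^14.

Boundary ∂_1: C_1 → C_0 sends each edge [p,q] (with p < q) to q − p.
The 7×21 boundary matrix has rank 6 and Smith normal form diag(1,1,1,1,1,1).

Boundary ∂_2: C_2 → C_1 sends each 2-simplex [p,q,r] to [q,r] − [p,r] + [p,q]. For instance
  ∂[0,1,2] = [1,2] − [0,2] + [0,1],
  ∂[1,3,5] = [3,5] − [1,5] + [1,3].
The 21×14 boundary matrix has rank 13 and Smith normal form diag(1,1,1,1,1,1,1,1,1,1,1,1,1).

Reading off H_k = ker ∂_k / im ∂_{k+1}:

  H_0: rank C_0 − rank ∂_1 = 7 − 6 = 1, and the invariant factors of ∂_1 are all 1, so H_0 = Z.
  H_1: rank ker ∂_1 − rank ∂_2 = (21 − 6) − 13 = 2, and the invariant factors of ∂_2 are all 1, so H_1 = Z^2.
  H_2: rank ker ∂_2 − rank ∂_3 = (14 − 13) − 0 = 1, and there is no ∂_3, so H_2 = Z.

As a check, the Euler characteristic is 7 − 21 + 14 = 0, which agrees with 1 − 2 + 1 = 0.

H_0 ≅ Z,  H_1 ≅ Z^2,  H_2 ≅ Z.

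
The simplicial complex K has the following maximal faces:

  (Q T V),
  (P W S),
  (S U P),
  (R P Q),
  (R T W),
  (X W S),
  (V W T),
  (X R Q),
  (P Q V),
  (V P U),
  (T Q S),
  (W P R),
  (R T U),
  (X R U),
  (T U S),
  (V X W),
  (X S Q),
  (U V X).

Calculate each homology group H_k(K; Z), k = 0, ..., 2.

H_0 ≅ Z,  H_1 ≅ Z^2,  H_2 ≅ Z.

Take the total order P < Q < R < S < T < U < V < W < X on the vertex set. Then K (dimension 2) consists of the simplices:

  0-simplices (9): P, Q, R, S, T, U, V, W, X
  1-simplices (27): PQ, PR, PS, PU, PV, PW, QR, QS, QT, QV, QX, RT, RU, RW, RX, ST, SU, SW, SX, TU, TV, TW, UV, UX, VW, VX, WX
  2-simplices (18): PQR, PQV, PRW, PSU, PSW, PUV, QRX, QST, QSX, QTV, RTU, RTW, RUX, STU, SWX, TVW, UVX, VWX

Hence C_0 ≅ Z^9, C_1 ≅ Z^27, C_2 ≅ Z^18.

The boundary map ∂_1: C_1 → C_0 sends each edge [p,q] (with p < q) to q − p.
The resulting 9×27 matrix has rank 8, and its Smith normal form has invariant factors (1,1,1,1,1,1,1,1).

The boundary map ∂_2: C_2 → C_1 acts by ∂[p,q,r] = [q,r] − [p,r] + [p,q]. For instance
  ∂RTU = TU − RU + RT,
  ∂QTV = TV − QV + QT.
This gives a 27×18 integer matrix of rank 17; reducing to Smith normal form yields diagonal entries (1,1,1,1,1,1,1,1,1,1,1,1,1,1,1,1,1).

Computing H_k = (kernel of ∂_k) / (image of ∂_{k+1}):

  H_0: rank C_0 − rank ∂_1 = 9 − 8 = 1, and the invariant factors of ∂_1 are all 1, so H_0 ≅ Z.
  H_1: rank ker ∂_1 − rank ∂_2 = (27 − 8) − 17 = 2, and the invariant factors of ∂_2 are all 1, so H_1 ≅ Z^2.
  H_2: rank ker ∂_2 − rank ∂_3 = (18 − 17) − 0 = 1, and there is no ∂_3, so H_2 ≅ Z.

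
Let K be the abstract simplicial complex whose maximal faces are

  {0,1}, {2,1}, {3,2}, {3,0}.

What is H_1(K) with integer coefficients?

We work with the vertex ordering 0 < 1 < 2 < 3. The simplices of K, each written with vertices in increasing order, are:

  0-simplices (4): [0], [1], [2], [3]
  1-simplices (4): [0,1], [0,3], [1,2], [2,3]

giving chain groups C_0 ≅ Z^4, C_1 ≅ Z^4.

The boundary map ∂_1: C_1 → C_0 sends each edge [p,q] (with p < q) to q − p.
This gives a 4×4 integer matrix of rank 3; reducing to Smith normal form yields diagonal entries (1,1,1).

Reading off H_k = ker ∂_k / im ∂_{k+1}:

  H_1: rank ker ∂_1 − rank ∂_2 = (4 − 3) − 0 = 1, and there is no ∂_2, so H_1 ≅ Z.

H_1 = Z.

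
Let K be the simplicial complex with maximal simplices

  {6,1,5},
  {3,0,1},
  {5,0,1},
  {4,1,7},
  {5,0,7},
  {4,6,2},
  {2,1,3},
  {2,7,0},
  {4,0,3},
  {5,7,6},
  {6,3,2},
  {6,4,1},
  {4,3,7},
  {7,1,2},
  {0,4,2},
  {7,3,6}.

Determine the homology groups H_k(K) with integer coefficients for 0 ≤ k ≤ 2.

H_0 = Z,  H_1 = Z^2,  H_2 = Z.

Take the total order 0 < 1 < 2 < 3 < 4 < 5 < 6 < 7 on the vertex set. Then K (dimension 2) consists of the simplices:

  0-simplices (8): [0], [1], [2], [3], [4], [5], [6], [7]
  1-simplices (24): (24 of them)
  2-simplices (16): [0,1,3], [0,1,5], [0,2,4], [0,2,7], [0,3,4], [0,5,7], [1,2,3], [1,2,7], [1,4,6], [1,4,7], [1,5,6], [2,3,6], [2,4,6], [3,4,7], [3,6,7], [5,6,7]

giving chain groups C_0 ≅ Z^8, C_1 ≅ Z^24, C_2 ≅ Z^16.

The boundary map ∂_1: C_1 → C_0 sends each edge [p,q] (with p < q) to q − p. For instance
  ∂[1,2] = [2] − [1].
This gives a 8×24 integer matrix of rank 7; reducing to Smith normal form yields diagonal entries (1,1,1,1,1,1,1).

The boundary map ∂_2: C_2 → C_1 acts by ∂[p,q,r] = [q,r] − [p,r] + [p,q]. For instance
  ∂[1,4,7] = [4,7] − [1,7] + [1,4],
  ∂[1,2,7] = [2,7] − [1,7] + [1,2].
The 24×16 boundary matrix has rank 15 and Smith normal form diag(1,1,1,1,1,1,1,1,1,1,1,1,1,1,1).

Computing H_k = (kernel of ∂_k) / (image of ∂_{k+1}):

  H_0: rank C_0 − rank ∂_1 = 8 − 7 = 1, and the invariant factors of ∂_1 are all 1, so H_0 ≅ Z.
  H_1: rank ker ∂_1 − rank ∂_2 = (24 − 7) − 15 = 2, and the invariant factors of ∂_2 are all 1, so H_1 ≅ Z^2.
  H_2: rank ker ∂_2 − rank ∂_3 = (16 − 15) − 0 = 1, and there is no ∂_3, so H_2 ≅ Z.

As a check, the Euler characteristic is 8 − 24 + 16 = 0, which agrees with 1 − 2 + 1 = 0.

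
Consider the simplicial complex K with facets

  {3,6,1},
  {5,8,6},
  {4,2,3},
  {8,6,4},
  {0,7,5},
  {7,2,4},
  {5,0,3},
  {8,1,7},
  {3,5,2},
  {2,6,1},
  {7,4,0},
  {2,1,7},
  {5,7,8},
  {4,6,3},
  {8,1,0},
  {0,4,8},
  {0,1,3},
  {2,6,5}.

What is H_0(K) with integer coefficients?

Take the total order 0 < 1 < 2 < 3 < 4 < 5 < 6 < 7 < 8 on the vertex set. Then K (dimension 2) consists of the simplices:

  0-simplices (9): [0], [1], [2], [3], [4], [5], [6], [7], [8]
  1-simplices (27): (27 of them)
  2-simplices (18): [0,1,3], [0,1,8], [0,3,5], [0,4,7], [0,4,8], [0,5,7], [1,2,6], [1,2,7], [1,3,6], [1,7,8], [2,3,4], [2,3,5], [2,4,7], [2,5,6], [3,4,6], [4,6,8], [5,6,8], [5,7,8]

giving chain groups C_0 ≅ Z^9, C_1 ≅ Z^27, C_2 ≅ Z^18.

The boundary map ∂_1: C_1 → C_0 sends each edge [p,q] (with p < q) to q − p. For instance
  ∂[0,7] = [7] − [0].
This gives a 9×27 integer matrix of rank 8; reducing to Smith normal form yields diagonal entries (1,1,1,1,1,1,1,1).

The boundary map ∂_2: C_2 → C_1 acts by ∂[p,q,r] = [q,r] − [p,r] + [p,q]. For instance
  ∂[0,1,3] = [1,3] − [0,3] + [0,1],
  ∂[0,4,8] = [4,8] − [0,8] + [0,4].
The resulting 27×18 matrix has rank 18, and its Smith normal form has invariant factors (1,1,1,1,1,1,1,1,1,1,1,1,1,1,1,1,1,2).

Now H_k = ker ∂_k / im ∂_{k+1}, so:

  H_0: rank C_0 − rank ∂_1 = 9 − 8 = 1, and the invariant factors of ∂_1 are all 1, so H_0 ≅ Z.

H_0 = Z.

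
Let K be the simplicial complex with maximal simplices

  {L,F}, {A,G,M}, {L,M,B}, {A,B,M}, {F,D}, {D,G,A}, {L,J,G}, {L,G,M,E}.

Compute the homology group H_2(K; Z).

Fix the vertex order A < B < D < E < F < G < J < L < M and write every simplex with vertices in increasing order. Then dim K = 3 and the simplices of K are:

  0-simplices (9): A, B, D, E, F, G, J, L, M
  1-simplices (17): AB, AD, AG, AM, BL, BM, DF, DG, EG, EL, EM, FL, GJ, GL, GM, JL, LM
  2-simplices (9): ABM, ADG, AGM, BLM, EGL, EGM, ELM, GJL, GLM
  3-simplices (1): EGLM

Hence C_0 ≅ Z^9, C_1 ≅ Z^17, C_2 ≅ Z^9, C_3 ≅ Z^1.

∂_1: C_1 → C_0 is given by ∂[p,q] = [q] − [p]. For instance
  ∂BL = L − B.
As a 9×17 matrix over Z this has rank 8, with invariant factors (1,1,1,1,1,1,1,1).

The boundary map ∂_2: C_2 → C_1 maps a triangle to the signed sum of its edges. For instance
  ∂GLM = LM − GM + GL,
  ∂EGL = GL − EL + EG.
The 17×9 boundary matrix has rank 8 and Smith normal form diag(1,1,1,1,1,1,1,1).

Boundary ∂_3: C_3 → C_2 sends each 3-simplex σ to the alternating sum Σ_i (−1)^i (σ with its i-th vertex removed). For instance
  ∂EGLM = GLM − ELM + EGM − EGL.
As a 9×1 matrix over Z this has rank 1, with invariant factors (1).

Computing H_k = (kernel of ∂_k) / (image of ∂_{k+1}):

  H_2: rank ker ∂_2 − rank ∂_3 = (9 − 8) − 1 = 0, and the invariant factors of ∂_3 are all 1, so H_2 ≅ 0.

H_2 ≅ 0.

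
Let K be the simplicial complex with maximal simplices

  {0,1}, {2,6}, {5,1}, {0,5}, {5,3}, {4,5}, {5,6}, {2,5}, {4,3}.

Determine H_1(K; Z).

H_1 ≅ Z^3.

We work with the vertex ordering 0 < 1 < 2 < 3 < 4 < 5 < 6. The simplices of K, each written with vertices in increasing order, are:

  0-simplices (7): [0], [1], [2], [3], [4], [5], [6]
  1-simplices (9): [0,1], [0,5], [1,5], [2,5], [2,6], [3,4], [3,5], [4,5], [5,6]

giving chain groups C_0 ≅ Z^7, C_1 ≅ Z^9.

Boundary ∂_1: C_1 → C_0 sends each edge [p,q] (with p < q) to q − p. For instance
  ∂[3,4] = [4] − [3].
The resulting 7×9 matrix has rank 6, and its Smith normal form has invariant factors (1,1,1,1,1,1).

From H_k ≅ ker(∂_k) / im(∂_{k+1}) we obtain:

  H_1: rank ker ∂_1 − rank ∂_2 = (9 − 6) − 0 = 3, and there is no ∂_2, so H_1 ≅ Z^3.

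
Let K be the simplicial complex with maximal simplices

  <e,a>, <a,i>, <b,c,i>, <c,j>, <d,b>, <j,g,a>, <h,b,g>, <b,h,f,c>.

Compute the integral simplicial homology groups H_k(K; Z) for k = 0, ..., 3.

We work with the vertex ordering a < b < c < d < e < f < g < h < i < j. The simplices of K, each written with vertices in increasing order, are:

  0-simplices (10): a, b, c, d, e, f, g, h, i, j
  1-simplices (17): ae, ag, ai, aj, bc, bd, bf, bg, bh, bi, cf, ch, ci, cj, fh, gh, gj
  2-simplices (7): agj, bcf, bch, bci, bfh, bgh, cfh
  3-simplices (1): bcfh

so the chain groups are C_0 ≅ Z^10, C_1 ≅ Z^17, C_2 ≅ Z^7, C_3 ≅ Z^1.

The boundary map ∂_1: C_1 → C_0 sends each edge [p,q] (with p < q) to q − p.
As a 10×17 matrix over Z this has rank 9, with invariant factors (1,1,1,1,1,1,1,1,1).

The boundary map ∂_2: C_2 → C_1 sends each 2-simplex [p,q,r] to [q,r] − [p,r] + [p,q]. For instance
  ∂cfh = fh − ch + cf,
  ∂bch = ch − bh + bc.
The resulting 17×7 matrix has rank 6, and its Smith normal form has invariant factors (1,1,1,1,1,1).

Boundary ∂_3: C_3 → C_2 sends each 3-simplex σ to the alternating sum Σ_i (−1)^i (σ with its i-th vertex removed). For instance
  ∂bcfh = cfh − bfh + bch − bcf.
The resulting 7×1 matrix has rank 1, and its Smith normal form has invariant factors (1).

Computing H_k = (kernel of ∂_k) / (image of ∂_{k+1}):

  H_0: rank C_0 − rank ∂_1 = 10 − 9 = 1, and the invariant factors of ∂_1 are all 1, so H_0 = Z.
  H_1: rank ker ∂_1 − rank ∂_2 = (17 − 9) − 6 = 2, and the invariant factors of ∂_2 are all 1, so H_1 = Z^2.
  H_2: rank ker ∂_2 − rank ∂_3 = (7 − 6) − 1 = 0, and the invariant factors of ∂_3 are all 1, so H_2 = 0.
  H_3: rank ker ∂_3 − rank ∂_4 = (1 − 1) − 0 = 0, and there is no ∂_4, so H_3 = 0.

H_0 = Z,  H_1 = Z^2,  H_2 = 0,  H_3 = 0.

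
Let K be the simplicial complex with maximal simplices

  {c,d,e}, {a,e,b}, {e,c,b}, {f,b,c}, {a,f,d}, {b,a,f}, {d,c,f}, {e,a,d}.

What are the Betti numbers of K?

Fix the vertex order a < b < c < d < e < f and write every simplex with vertices in increasing order. Then dim K = 2 and the simplices of K are:

  0-simplices (6): a, b, c, d, e, f
  1-simplices (12): ab, ad, ae, af, bc, be, bf, cd, ce, cf, de, df
  2-simplices (8): abe, abf, ade, adf, bce, bcf, cde, cdf

so the chain groups are C_0 ≅ Z^6, C_1 ≅ Z^12, C_2 ≅ Z^8.

The boundary map ∂_1: C_1 → C_0 maps an edge to its endpoints' difference, ∂[p,q] = q − p.
The 6×12 boundary matrix has rank 5 and Smith normal form diag(1,1,1,1,1).

Boundary ∂_2: C_2 → C_1 maps a triangle to the signed sum of its edges. For instance
  ∂abf = bf − af + ab,
  ∂cdf = df − cf + cd.
The resulting 12×8 matrix has rank 7, and its Smith normal form has invariant factors (1,1,1,1,1,1,1).

Now H_k = ker ∂_k / im ∂_{k+1}, so:

  H_0: rank C_0 − rank ∂_1 = 6 − 5 = 1, and the invariant factors of ∂_1 are all 1, so H_0 = Z.
  H_1: rank ker ∂_1 − rank ∂_2 = (12 − 5) − 7 = 0, and the invariant factors of ∂_2 are all 1, so H_1 = 0.
  H_2: rank ker ∂_2 − rank ∂_3 = (8 − 7) − 0 = 1, and there is no ∂_3, so H_2 = Z.

Hence the Betti numbers are b_0 = 1, b_1 = 0, b_2 = 1.

b_0 = 1, b_1 = 0, b_2 = 1.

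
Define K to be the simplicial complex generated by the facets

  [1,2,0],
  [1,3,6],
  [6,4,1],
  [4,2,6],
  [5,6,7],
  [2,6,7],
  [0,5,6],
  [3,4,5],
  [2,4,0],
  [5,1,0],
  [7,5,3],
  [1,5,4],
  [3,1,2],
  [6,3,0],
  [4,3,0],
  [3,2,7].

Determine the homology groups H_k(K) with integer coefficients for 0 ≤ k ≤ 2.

We work with the vertex ordering 0 < 1 < 2 < 3 < 4 < 5 < 6 < 7. The simplices of K, each written with vertices in increasing order, are:

  0-simplices (8): [0], [1], [2], [3], [4], [5], [6], [7]
  1-simplices (24): (24 of them)
  2-simplices (16): [0,1,2], [0,1,5], [0,2,4], [0,3,4], [0,3,6], [0,5,6], [1,2,3], [1,3,6], [1,4,5], [1,4,6], [2,3,7], [2,4,6], [2,6,7], [3,4,5], [3,5,7], [5,6,7]

Hence C_0 ≅ Z^8, C_1 ≅ Z^24, C_2 ≅ Z^16.

Boundary ∂_1: C_1 → C_0 is given by ∂[p,q] = [q] − [p].
The 8×24 boundary matrix has rank 7 and Smith normal form diag(1,1,1,1,1,1,1).

The boundary map ∂_2: C_2 → C_1 sends each 2-simplex [p,q,r] to [q,r] − [p,r] + [p,q]. For instance
  ∂[0,5,6] = [5,6] − [0,6] + [0,5],
  ∂[5,6,7] = [6,7] − [5,7] + [5,6].
As a 24×16 matrix over Z this has rank 15, with invariant factors (1,1,1,1,1,1,1,1,1,1,1,1,1,1,1).

Now H_k = ker ∂_k / im ∂_{k+1}, so:

  H_0: rank C_0 − rank ∂_1 = 8 − 7 = 1, and the invariant factors of ∂_1 are all 1, so H_0 = Z.
  H_1: rank ker ∂_1 − rank ∂_2 = (24 − 7) − 15 = 2, and the invariant factors of ∂_2 are all 1, so H_1 = Z^2.
  H_2: rank ker ∂_2 − rank ∂_3 = (16 − 15) − 0 = 1, and there is no ∂_3, so H_2 = Z.

As a check, the Euler characteristic is 8 − 24 + 16 = 0, which agrees with 1 − 2 + 1 = 0.

H_0 ≅ Z,  H_1 ≅ Z^2,  H_2 ≅ Z.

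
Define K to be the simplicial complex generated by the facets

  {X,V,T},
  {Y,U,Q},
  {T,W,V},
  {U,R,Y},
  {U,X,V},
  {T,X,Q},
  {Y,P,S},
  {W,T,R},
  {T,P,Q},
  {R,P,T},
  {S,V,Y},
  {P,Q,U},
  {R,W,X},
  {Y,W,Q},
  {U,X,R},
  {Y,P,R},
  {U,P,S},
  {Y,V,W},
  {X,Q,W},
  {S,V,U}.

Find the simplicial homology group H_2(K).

Fix the vertex order P < Q < R < S < T < U < V < W < X < Y and write every simplex with vertices in increasing order. Then dim K = 2 and the simplices of K are:

  0-simplices (10): P, Q, R, S, T, U, V, W, X, Y
  1-simplices (30): PQ, PR, PS, PT, PU, PY, QT, QU, QW, QX, QY, RT, RU, RW, RX, RY, SU, SV, SY, TV, TW, TX, UV, UX, UY, VW, VX, VY, WX, WY
  2-simplices (20): PQT, PQU, PRT, PRY, PSU, PSY, QTX, QUY, QWX, QWY, RTW, RUX, RUY, RWX, SUV, SVY, TVW, TVX, UVX, VWY

giving chain groups C_0 ≅ Z^10, C_1 ≅ Z^30, C_2 ≅ Z^20.

∂_1: C_1 → C_0 sends each edge [p,q] (with p < q) to q − p. For instance
  ∂SU = U − S.
As a 10×30 matrix over Z this has rank 9, with invariant factors (1,1,1,1,1,1,1,1,1).

∂_2: C_2 → C_1 sends each 2-simplex [p,q,r] to [q,r] − [p,r] + [p,q]. For instance
  ∂PQU = QU − PU + PQ,
  ∂PSY = SY − PY + PS.
The 30×20 boundary matrix has rank 20 and Smith normal form diag(1,1,1,1,1,1,1,1,1,1,1,1,1,1,1,1,1,1,1,2).

Reading off H_k = ker ∂_k / im ∂_{k+1}:

  H_2: rank ker ∂_2 − rank ∂_3 = (20 − 20) − 0 = 0, and there is no ∂_3, so H_2 ≅ 0.

H_2 ≅ 0.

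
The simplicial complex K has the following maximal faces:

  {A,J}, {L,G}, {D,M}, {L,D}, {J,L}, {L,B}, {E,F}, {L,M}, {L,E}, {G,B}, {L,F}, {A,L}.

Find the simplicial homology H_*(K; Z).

Take the total order A < B < D < E < F < G < J < L < M on the vertex set. Then K (dimension 1) consists of the simplices:

  0-simplices (9): A, B, D, E, F, G, J, L, M
  1-simplices (12): AJ, AL, BG, BL, DL, DM, EF, EL, FL, GL, JL, LM

so the chain groups are C_0 ≅ Z^9, C_1 ≅ Z^12.

∂_1: C_1 → C_0 is given by ∂[p,q] = [q] − [p]. For instance
  ∂AL = L − A.
As a 9×12 matrix over Z this has rank 8, with invariant factors (1,1,1,1,1,1,1,1).

Computing H_k = (kernel of ∂_k) / (image of ∂_{k+1}):

  H_0: rank C_0 − rank ∂_1 = 9 − 8 = 1, and the invariant factors of ∂_1 are all 1, so H_0 = Z.
  H_1: rank ker ∂_1 − rank ∂_2 = (12 − 8) − 0 = 4, and there is no ∂_2, so H_1 = Z^4.

As a check, the Euler characteristic is 9 − 12 = -3, which agrees with 1 − 4 = -3.
(K is a triangulation of a wedge of 4 circles.)

H_0 = Z,  H_1 = Z^4.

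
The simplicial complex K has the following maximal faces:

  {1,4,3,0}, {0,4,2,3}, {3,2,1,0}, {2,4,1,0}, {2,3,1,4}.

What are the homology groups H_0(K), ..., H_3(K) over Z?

Take the total order 0 < 1 < 2 < 3 < 4 on the vertex set. Then K (dimension 3) consists of the simplices:

  0-simplices (5): [0], [1], [2], [3], [4]
  1-simplices (10): [0,1], [0,2], [0,3], [0,4], [1,2], [1,3], [1,4], [2,3], [2,4], [3,4]
  2-simplices (10): [0,1,2], [0,1,3], [0,1,4], [0,2,3], [0,2,4], [0,3,4], [1,2,3], [1,2,4], [1,3,4], [2,3,4]
  3-simplices (5): [0,1,2,3], [0,1,2,4], [0,1,3,4], [0,2,3,4], [1,2,3,4]

giving chain groups C_0 ≅ Z^5, C_1 ≅ Z^10, C_2 ≅ Z^10, C_3 ≅ Z^5.

The boundary map ∂_1: C_1 → C_0 maps an edge to its endpoints' difference, ∂[p,q] = q − p. For instance
  ∂[0,1] = [1] − [0].
As a 5×10 matrix over Z this has rank 4, with invariant factors (1,1,1,1).

∂_2: C_2 → C_1 sends each 2-simplex [p,q,r] to [q,r] − [p,r] + [p,q]. For instance
  ∂[2,3,4] = [3,4] − [2,4] + [2,3],
  ∂[0,3,4] = [3,4] − [0,4] + [0,3].
This gives a 10×10 integer matrix of rank 6; reducing to Smith normal form yields diagonal entries (1,1,1,1,1,1).

∂_3: C_3 → C_2 sends each 3-simplex σ to the alternating sum Σ_i (−1)^i (σ with its i-th vertex removed). For instance
  ∂[0,1,2,3] = [1,2,3] − [0,2,3] + [0,1,3] − [0,1,2],
  ∂[1,2,3,4] = [2,3,4] − [1,3,4] + [1,2,4] − [1,2,3].
This gives a 10×5 integer matrix of rank 4; reducing to Smith normal form yields diagonal entries (1,1,1,1).

Computing H_k = (kernel of ∂_k) / (image of ∂_{k+1}):

  H_0: rank C_0 − rank ∂_1 = 5 − 4 = 1, and the invariant factors of ∂_1 are all 1, so H_0 = Z.
  H_1: rank ker ∂_1 − rank ∂_2 = (10 − 4) − 6 = 0, and the invariant factors of ∂_2 are all 1, so H_1 = 0.
  H_2: rank ker ∂_2 − rank ∂_3 = (10 − 6) − 4 = 0, and the invariant factors of ∂_3 are all 1, so H_2 = 0.
  H_3: rank ker ∂_3 − rank ∂_4 = (5 − 4) − 0 = 1, and there is no ∂_4, so H_3 = Z.

As a check, the Euler characteristic is 5 − 10 + 10 − 5 = 0, which agrees with 1 − 0 + 0 − 1 = 0.

H_0 ≅ Z,  H_1 = 0,  H_2 = 0,  H_3 ≅ Z.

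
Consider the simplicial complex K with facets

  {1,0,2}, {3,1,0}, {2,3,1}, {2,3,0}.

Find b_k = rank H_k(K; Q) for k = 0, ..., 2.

b_0 = 1, b_1 = 0, b_2 = 1.

Order the vertices as 0 < 1 < 2 < 3. Listing each simplex with vertices in this order, K has dimension 2 with simplices:

  0-simplices (4): [0], [1], [2], [3]
  1-simplices (6): [0,1], [0,2], [0,3], [1,2], [1,3], [2,3]
  2-simplices (4): [0,1,2], [0,1,3], [0,2,3], [1,2,3]

Hence C_0 ≅ Z^4, C_1 ≅ Z^6, C_2 ≅ Z^4.

Boundary ∂_1: C_1 → C_0 sends each edge [p,q] (with p < q) to q − p.
The 4×6 boundary matrix has rank 3 and Smith normal form diag(1,1,1).

The boundary map ∂_2: C_2 → C_1 acts by ∂[p,q,r] = [q,r] − [p,r] + [p,q]. For instance
  ∂[0,1,2] = [1,2] − [0,2] + [0,1],
  ∂[1,2,3] = [2,3] − [1,3] + [1,2].
The resulting 6×4 matrix has rank 3, and its Smith normal form has invariant factors (1,1,1).

Reading off H_k = ker ∂_k / im ∂_{k+1}:

  H_0: rank C_0 − rank ∂_1 = 4 − 3 = 1, and the invariant factors of ∂_1 are all 1, so H_0 = Z.
  H_1: rank ker ∂_1 − rank ∂_2 = (6 − 3) − 3 = 0, and the invariant factors of ∂_2 are all 1, so H_1 = 0.
  H_2: rank ker ∂_2 − rank ∂_3 = (4 − 3) − 0 = 1, and there is no ∂_3, so H_2 = Z.

Hence the Betti numbers are b_0 = 1, b_1 = 0, b_2 = 1.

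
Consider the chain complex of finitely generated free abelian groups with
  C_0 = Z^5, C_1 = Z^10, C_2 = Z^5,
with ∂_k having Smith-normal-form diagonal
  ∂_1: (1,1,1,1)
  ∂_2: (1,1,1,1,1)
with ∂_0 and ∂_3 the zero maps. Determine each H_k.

H_0 = Z,  H_1 = Z,  H_2 = 0.

H_0: b_0 = 5 − 0 − 4 = 1; torsion from ∂_1 factors > 1: none. So H_0 = Z.
H_1: b_1 = 10 − 4 − 5 = 1; torsion from ∂_2 factors > 1: none. So H_1 = Z.
H_2: b_2 = 5 − 5 − 0 = 0; torsion from ∂_3 factors > 1: none. So H_2 = 0.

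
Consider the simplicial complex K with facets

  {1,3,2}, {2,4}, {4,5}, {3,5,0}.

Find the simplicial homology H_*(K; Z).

We work with the vertex ordering 0 < 1 < 2 < 3 < 4 < 5. The simplices of K, each written with vertices in increasing order, are:

  0-simplices (6): [0], [1], [2], [3], [4], [5]
  1-simplices (8): [0,3], [0,5], [1,2], [1,3], [2,3], [2,4], [3,5], [4,5]
  2-simplices (2): [0,3,5], [1,2,3]

giving chain groups C_0 ≅ Z^6, C_1 ≅ Z^8, C_2 ≅ Z^2.

The boundary map ∂_1: C_1 → C_0 maps an edge to its endpoints' difference, ∂[p,q] = q − p. For instance
  ∂[0,5] = [5] − [0].
This gives a 6×8 integer matrix of rank 5; reducing to Smith normal form yields diagonal entries (1,1,1,1,1).

Boundary ∂_2: C_2 → C_1 acts by ∂[p,q,r] = [q,r] − [p,r] + [p,q]. For instance
  ∂[0,3,5] = [3,5] − [0,5] + [0,3],
  ∂[1,2,3] = [2,3] − [1,3] + [1,2].
The 8×2 boundary matrix has rank 2 and Smith normal form diag(1,1).

Computing H_k = (kernel of ∂_k) / (image of ∂_{k+1}):

  H_0: rank C_0 − rank ∂_1 = 6 − 5 = 1, and the invariant factors of ∂_1 are all 1, so H_0 = Z.
  H_1: rank ker ∂_1 − rank ∂_2 = (8 − 5) − 2 = 1, and the invariant factors of ∂_2 are all 1, so H_1 = Z.
  H_2: rank ker ∂_2 − rank ∂_3 = (2 − 2) − 0 = 0, and there is no ∂_3, so H_2 = 0.

As a check, the Euler characteristic is 6 − 8 + 2 = 0, which agrees with 1 − 1 + 0 = 0.

H_0 ≅ Z,  H_1 ≅ Z,  H_2 = 0.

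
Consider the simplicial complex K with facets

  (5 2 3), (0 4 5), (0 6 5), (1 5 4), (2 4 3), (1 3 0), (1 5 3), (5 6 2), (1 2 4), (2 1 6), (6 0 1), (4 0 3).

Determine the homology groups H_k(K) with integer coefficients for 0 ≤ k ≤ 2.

H_0 ≅ Z,  H_1 ≅ Z/2,  H_2 = 0.

Order the vertices as 0 < 1 < 2 < 3 < 4 < 5 < 6. Listing each simplex with vertices in this order, K has dimension 2 with simplices:

  0-simplices (7): [0], [1], [2], [3], [4], [5], [6]
  1-simplices (18): [0,1], [0,3], [0,4], [0,5], [0,6], [1,2], [1,3], [1,4], [1,5], [1,6], [2,3], [2,4], [2,5], [2,6], [3,4], [3,5], [4,5], [5,6]
  2-simplices (12): [0,1,3], [0,1,6], [0,3,4], [0,4,5], [0,5,6], [1,2,4], [1,2,6], [1,3,5], [1,4,5], [2,3,4], [2,3,5], [2,5,6]

Hence C_0 ≅ Z^7, C_1 ≅ Z^18, C_2 ≅ Z^12.

The boundary map ∂_1: C_1 → C_0 is given by ∂[p,q] = [q] − [p]. For instance
  ∂[1,3] = [3] − [1].
The resulting 7×18 matrix has rank 6, and its Smith normal form has invariant factors (1,1,1,1,1,1).

Boundary ∂_2: C_2 → C_1 acts by ∂[p,q,r] = [q,r] − [p,r] + [p,q]. For instance
  ∂[2,5,6] = [5,6] − [2,6] + [2,5],
  ∂[1,2,6] = [2,6] − [1,6] + [1,2].
This gives a 18×12 integer matrix of rank 12; reducing to Smith normal form yields diagonal entries (1,1,1,1,1,1,1,1,1,1,1,2).

Computing H_k = (kernel of ∂_k) / (image of ∂_{k+1}):

  H_0: rank C_0 − rank ∂_1 = 7 − 6 = 1, and the invariant factors of ∂_1 are all 1, so H_0 = Z.
  H_1: rank ker ∂_1 − rank ∂_2 = (18 − 6) − 12 = 0, and ∂_2 has invariant factor 2 > 1, so H_1 = Z/2.
  H_2: rank ker ∂_2 − rank ∂_3 = (12 − 12) − 0 = 0, and there is no ∂_3, so H_2 = 0.

As a check, the Euler characteristic is 7 − 18 + 12 = 1, which agrees with 1 − 0 + 0 = 1.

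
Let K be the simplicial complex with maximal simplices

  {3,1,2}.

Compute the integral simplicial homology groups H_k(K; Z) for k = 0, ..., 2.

K has 3 vertices, 3 edges, 1 triangle.
rank ∂_0 = 0, rank ∂_1 = 2 ⇒ b_0 = 3 − 0 − 2 = 1; all invariant factors of ∂_1 are 1 so no torsion. So H_0 ≅ Z.
rank ∂_1 = 2, rank ∂_2 = 1 ⇒ b_1 = 3 − 2 − 1 = 0; all invariant factors of ∂_2 are 1 so no torsion. So H_1 ≅ 0.
rank ∂_2 = 1, rank ∂_3 = 0 ⇒ b_2 = 1 − 1 − 0 = 0. So H_2 ≅ 0.

H_0 = Z,  H_1 = 0,  H_2 = 0.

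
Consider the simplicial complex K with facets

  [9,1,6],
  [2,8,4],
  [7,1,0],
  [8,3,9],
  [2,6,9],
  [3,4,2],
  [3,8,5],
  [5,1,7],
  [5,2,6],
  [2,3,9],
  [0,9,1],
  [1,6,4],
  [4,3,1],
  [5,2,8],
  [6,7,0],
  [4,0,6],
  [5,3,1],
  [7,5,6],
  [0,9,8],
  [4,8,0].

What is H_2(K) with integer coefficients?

We work with the vertex ordering 0 < 1 < 2 < 3 < 4 < 5 < 6 < 7 < 8 < 9. The simplices of K, each written with vertices in increasing order, are:

  0-simplices (10): [0], [1], [2], [3], [4], [5], [6], [7], [8], [9]
  1-simplices (30): (30 of them)
  2-simplices (20): (20 of them)

Hence C_0 ≅ Z^10, C_1 ≅ Z^30, C_2 ≅ Z^20.

∂_1: C_1 → C_0 is given by ∂[p,q] = [q] − [p]. For instance
  ∂[4,8] = [8] − [4].
This gives a 10×30 integer matrix of rank 9; reducing to Smith normal form yields diagonal entries (1,1,1,1,1,1,1,1,1).

∂_2: C_2 → C_1 maps a triangle to the signed sum of its edges. For instance
  ∂[2,3,9] = [3,9] − [2,9] + [2,3],
  ∂[1,6,9] = [6,9] − [1,9] + [1,6].
As a 30×20 matrix over Z this has rank 20, with invariant factors (1,1,1,1,1,1,1,1,1,1,1,1,1,1,1,1,1,1,1,2).

From H_k ≅ ker(∂_k) / im(∂_{k+1}) we obtain:

  H_2: rank ker ∂_2 − rank ∂_3 = (20 − 20) − 0 = 0, and there is no ∂_3, so H_2 = 0.

H_2 ≅ 0.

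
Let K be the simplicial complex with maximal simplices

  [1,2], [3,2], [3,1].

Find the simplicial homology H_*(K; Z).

H_0 ≅ Z,  H_1 ≅ Z.

Take the total order 1 < 2 < 3 on the vertex set. Then K (dimension 1) consists of the simplices:

  0-simplices (3): [1], [2], [3]
  1-simplices (3): [1,2], [1,3], [2,3]

giving chain groups C_0 ≅ Z^3, C_1 ≅ Z^3.

Boundary ∂_1: C_1 → C_0 is given by ∂[p,q] = [q] − [p].
As a 3×3 matrix over Z this has rank 2, with invariant factors (1,1).

Reading off H_k = ker ∂_k / im ∂_{k+1}:

  H_0: rank C_0 − rank ∂_1 = 3 − 2 = 1, and the invariant factors of ∂_1 are all 1, so H_0 ≅ Z.
  H_1: rank ker ∂_1 − rank ∂_2 = (3 − 2) − 0 = 1, and there is no ∂_2, so H_1 ≅ Z.

As a check, the Euler characteristic is 3 − 3 = 0, which agrees with 1 − 1 = 0.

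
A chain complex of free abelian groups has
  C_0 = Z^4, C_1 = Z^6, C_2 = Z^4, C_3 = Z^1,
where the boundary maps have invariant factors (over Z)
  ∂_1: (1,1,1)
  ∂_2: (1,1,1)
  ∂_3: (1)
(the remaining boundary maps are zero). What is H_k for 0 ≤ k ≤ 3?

H_0: b_0 = 4 − 0 − 3 = 1; torsion from ∂_1 factors > 1: none. So H_0 = Z.
H_1: b_1 = 6 − 3 − 3 = 0; torsion from ∂_2 factors > 1: none. So H_1 = 0.
H_2: b_2 = 4 − 3 − 1 = 0; torsion from ∂_3 factors > 1: none. So H_2 = 0.
H_3: b_3 = 1 − 1 − 0 = 0; torsion from ∂_4 factors > 1: none. So H_3 = 0.

H_0 = Z,  H_1 = 0,  H_2 = 0,  H_3 = 0.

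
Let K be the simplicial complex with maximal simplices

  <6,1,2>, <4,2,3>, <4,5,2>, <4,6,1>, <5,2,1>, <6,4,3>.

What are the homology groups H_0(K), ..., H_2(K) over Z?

H_0 = Z,  H_1 = Z,  H_2 = 0.

K has 6 vertices, 12 edges, 6 triangles.
rank ∂_0 = 0, rank ∂_1 = 5 ⇒ b_0 = 6 − 0 − 5 = 1; all invariant factors of ∂_1 are 1 so no torsion. So H_0 ≅ Z.
rank ∂_1 = 5, rank ∂_2 = 6 ⇒ b_1 = 12 − 5 − 6 = 1; all invariant factors of ∂_2 are 1 so no torsion. So H_1 ≅ Z.
rank ∂_2 = 6, rank ∂_3 = 0 ⇒ b_2 = 6 − 6 − 0 = 0. So H_2 ≅ 0.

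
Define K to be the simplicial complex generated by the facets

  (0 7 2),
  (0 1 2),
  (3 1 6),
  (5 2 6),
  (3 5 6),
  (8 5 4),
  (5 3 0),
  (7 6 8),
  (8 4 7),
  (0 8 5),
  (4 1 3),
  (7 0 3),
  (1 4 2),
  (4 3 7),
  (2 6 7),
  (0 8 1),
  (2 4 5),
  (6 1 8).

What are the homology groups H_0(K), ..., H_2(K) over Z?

Fix the vertex order 0 < 1 < 2 < 3 < 4 < 5 < 6 < 7 < 8 and write every simplex with vertices in increasing order. Then dim K = 2 and the simplices of K are:

  0-simplices (9): [0], [1], [2], [3], [4], [5], [6], [7], [8]
  1-simplices (27): (27 of them)
  2-simplices (18): [0,1,2], [0,1,8], [0,2,7], [0,3,5], [0,3,7], [0,5,8], [1,2,4], [1,3,4], [1,3,6], [1,6,8], [2,4,5], [2,5,6], [2,6,7], [3,4,7], [3,5,6], [4,5,8], [4,7,8], [6,7,8]

so the chain groups are C_0 ≅ Z^9, C_1 ≅ Z^27, C_2 ≅ Z^18.

Boundary ∂_1: C_1 → C_0 sends each edge [p,q] (with p < q) to q − p. For instance
  ∂[0,7] = [7] − [0].
This gives a 9×27 integer matrix of rank 8; reducing to Smith normal form yields diagonal entries (1,1,1,1,1,1,1,1).

The boundary map ∂_2: C_2 → C_1 sends each 2-simplex [p,q,r] to [q,r] − [p,r] + [p,q]. For instance
  ∂[1,6,8] = [6,8] − [1,8] + [1,6],
  ∂[2,5,6] = [5,6] − [2,6] + [2,5].
This gives a 27×18 integer matrix of rank 17; reducing to Smith normal form yields diagonal entries (1,1,1,1,1,1,1,1,1,1,1,1,1,1,1,1,1).

Reading off H_k = ker ∂_k / im ∂_{k+1}:

  H_0: rank C_0 − rank ∂_1 = 9 − 8 = 1, and the invariant factors of ∂_1 are all 1, so H_0 = Z.
  H_1: rank ker ∂_1 − rank ∂_2 = (27 − 8) − 17 = 2, and the invariant factors of ∂_2 are all 1, so H_1 = Z^2.
  H_2: rank ker ∂_2 − rank ∂_3 = (18 − 17) − 0 = 1, and there is no ∂_3, so H_2 = Z.

As a check, the Euler characteristic is 9 − 27 + 18 = 0, which agrees with 1 − 2 + 1 = 0.

H_0 ≅ Z,  H_1 ≅ Z^2,  H_2 ≅ Z.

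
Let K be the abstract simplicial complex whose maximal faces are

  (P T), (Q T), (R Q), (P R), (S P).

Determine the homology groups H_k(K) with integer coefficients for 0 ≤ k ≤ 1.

We work with the vertex ordering P < Q < R < S < T. The simplices of K, each written with vertices in increasing order, are:

  0-simplices (5): P, Q, R, S, T
  1-simplices (5): PR, PS, PT, QR, QT

so the chain groups are C_0 ≅ Z^5, C_1 ≅ Z^5.

∂_1: C_1 → C_0 sends each edge [p,q] (with p < q) to q − p. For instance
  ∂QT = T − Q.
The resulting 5×5 matrix has rank 4, and its Smith normal form has invariant factors (1,1,1,1).

Now H_k = ker ∂_k / im ∂_{k+1}, so:

  H_0: rank C_0 − rank ∂_1 = 5 − 4 = 1, and the invariant factors of ∂_1 are all 1, so H_0 ≅ Z.
  H_1: rank ker ∂_1 − rank ∂_2 = (5 − 4) − 0 = 1, and there is no ∂_2, so H_1 ≅ Z.

H_0 ≅ Z,  H_1 ≅ Z.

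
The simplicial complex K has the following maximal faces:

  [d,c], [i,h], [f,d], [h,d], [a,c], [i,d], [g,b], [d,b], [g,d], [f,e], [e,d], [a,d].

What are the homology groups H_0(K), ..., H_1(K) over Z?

H_0 ≅ Z,  H_1 ≅ Z^4.

K has 9 vertices, 12 edges.
rank ∂_0 = 0, rank ∂_1 = 8 ⇒ b_0 = 9 − 0 − 8 = 1; all invariant factors of ∂_1 are 1 so no torsion. So H_0 ≅ Z.
rank ∂_1 = 8, rank ∂_2 = 0 ⇒ b_1 = 12 − 8 − 0 = 4. So H_1 ≅ Z^4.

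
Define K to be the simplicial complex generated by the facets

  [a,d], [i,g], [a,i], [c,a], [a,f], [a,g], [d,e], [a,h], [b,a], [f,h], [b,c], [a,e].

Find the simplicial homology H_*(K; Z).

H_0 ≅ Z,  H_1 ≅ Z^4.

Fix the vertex order a < b < c < d < e < f < g < h < i and write every simplex with vertices in increasing order. Then dim K = 1 and the simplices of K are:

  0-simplices (9): a, b, c, d, e, f, g, h, i
  1-simplices (12): ab, ac, ad, ae, af, ag, ah, ai, bc, de, fh, gi

Hence C_0 ≅ Z^9, C_1 ≅ Z^12.

∂_1: C_1 → C_0 maps an edge to its endpoints' difference, ∂[p,q] = q − p. For instance
  ∂ae = e − a.
The 9×12 boundary matrix has rank 8 and Smith normal form diag(1,1,1,1,1,1,1,1).

Reading off H_k = ker ∂_k / im ∂_{k+1}:

  H_0: rank C_0 − rank ∂_1 = 9 − 8 = 1, and the invariant factors of ∂_1 are all 1, so H_0 ≅ Z.
  H_1: rank ker ∂_1 − rank ∂_2 = (12 − 8) − 0 = 4, and there is no ∂_2, so H_1 ≅ Z^4.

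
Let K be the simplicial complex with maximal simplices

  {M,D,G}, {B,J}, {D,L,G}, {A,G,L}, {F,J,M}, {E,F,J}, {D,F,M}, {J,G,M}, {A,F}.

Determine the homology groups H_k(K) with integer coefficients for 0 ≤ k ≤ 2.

H_0 = Z,  H_1 = Z,  H_2 = 0.

We work with the vertex ordering A < B < D < E < F < G < J < L < M. The simplices of K, each written with vertices in increasing order, are:

  0-simplices (9): A, B, D, E, F, G, J, L, M
  1-simplices (16): AF, AG, AL, BJ, DF, DG, DL, DM, EF, EJ, FJ, FM, GJ, GL, GM, JM
  2-simplices (7): AGL, DFM, DGL, DGM, EFJ, FJM, GJM

so the chain groups are C_0 ≅ Z^9, C_1 ≅ Z^16, C_2 ≅ Z^7.

∂_1: C_1 → C_0 maps an edge to its endpoints' difference, ∂[p,q] = q − p. For instance
  ∂GM = M − G.
As a 9×16 matrix over Z this has rank 8, with invariant factors (1,1,1,1,1,1,1,1).

Boundary ∂_2: C_2 → C_1 sends each 2-simplex [p,q,r] to [q,r] − [p,r] + [p,q]. For instance
  ∂DGM = GM − DM + DG,
  ∂GJM = JM − GM + GJ.
The resulting 16×7 matrix has rank 7, and its Smith normal form has invariant factors (1,1,1,1,1,1,1).

From H_k ≅ ker(∂_k) / im(∂_{k+1}) we obtain:

  H_0: rank C_0 − rank ∂_1 = 9 − 8 = 1, and the invariant factors of ∂_1 are all 1, so H_0 = Z.
  H_1: rank ker ∂_1 − rank ∂_2 = (16 − 8) − 7 = 1, and the invariant factors of ∂_2 are all 1, so H_1 = Z.
  H_2: rank ker ∂_2 − rank ∂_3 = (7 − 7) − 0 = 0, and there is no ∂_3, so H_2 = 0.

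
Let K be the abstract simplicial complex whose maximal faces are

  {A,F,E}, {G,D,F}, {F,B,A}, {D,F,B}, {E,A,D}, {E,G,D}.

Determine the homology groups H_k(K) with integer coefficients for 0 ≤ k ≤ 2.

H_0 = Z,  H_1 = Z,  H_2 = 0.

Take the total order A < B < D < E < F < G on the vertex set. Then K (dimension 2) consists of the simplices:

  0-simplices (6): A, B, D, E, F, G
  1-simplices (12): AB, AD, AE, AF, BD, BF, DE, DF, DG, EF, EG, FG
  2-simplices (6): ABF, ADE, AEF, BDF, DEG, DFG

so the chain groups are C_0 ≅ Z^6, C_1 ≅ Z^12, C_2 ≅ Z^6.

∂_1: C_1 → C_0 sends each edge [p,q] (with p < q) to q − p. For instance
  ∂DG = G − D.
This gives a 6×12 integer matrix of rank 5; reducing to Smith normal form yields diagonal entries (1,1,1,1,1).

The boundary map ∂_2: C_2 → C_1 maps a triangle to the signed sum of its edges. For instance
  ∂ABF = BF − AF + AB,
  ∂AEF = EF − AF + AE.
The 12×6 boundary matrix has rank 6 and Smith normal form diag(1,1,1,1,1,1).

Reading off H_k = ker ∂_k / im ∂_{k+1}:

  H_0: rank C_0 − rank ∂_1 = 6 − 5 = 1, and the invariant factors of ∂_1 are all 1, so H_0 ≅ Z.
  H_1: rank ker ∂_1 − rank ∂_2 = (12 − 5) − 6 = 1, and the invariant factors of ∂_2 are all 1, so H_1 ≅ Z.
  H_2: rank ker ∂_2 − rank ∂_3 = (6 − 6) − 0 = 0, and there is no ∂_3, so H_2 ≅ 0.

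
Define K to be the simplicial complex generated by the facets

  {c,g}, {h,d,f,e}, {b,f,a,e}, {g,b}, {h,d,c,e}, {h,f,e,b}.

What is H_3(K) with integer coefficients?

H_3 = 0.

Fix the vertex order a < b < c < d < e < f < g < h and write every simplex with vertices in increasing order. Then dim K = 3 and the simplices of K are:

  0-simplices (8): a, b, c, d, e, f, g, h
  1-simplices (17): ab, ae, af, be, bf, bg, bh, cd, ce, cg, ch, de, df, dh, ef, eh, fh
  2-simplices (13): abe, abf, aef, bef, beh, bfh, cde, cdh, ceh, def, deh, dfh, efh
  3-simplices (4): abef, befh, cdeh, defh

giving chain groups C_0 ≅ Z^8, C_1 ≅ Z^17, C_2 ≅ Z^13, C_3 ≅ Z^4.

The boundary map ∂_1: C_1 → C_0 maps an edge to its endpoints' difference, ∂[p,q] = q − p.
As a 8×17 matrix over Z this has rank 7, with invariant factors (1,1,1,1,1,1,1).

∂_2: C_2 → C_1 maps a triangle to the signed sum of its edges. For instance
  ∂cdh = dh − ch + cd,
  ∂bfh = fh − bh + bf.
As a 17×13 matrix over Z this has rank 9, with invariant factors (1,1,1,1,1,1,1,1,1).

Boundary ∂_3: C_3 → C_2 sends each 3-simplex σ to the alternating sum Σ_i (−1)^i (σ with its i-th vertex removed). For instance
  ∂cdeh = deh − ceh + cdh − cde,
  ∂befh = efh − bfh + beh − bef.
The 13×4 boundary matrix has rank 4 and Smith normal form diag(1,1,1,1).

From H_k ≅ ker(∂_k) / im(∂_{k+1}) we obtain:

  H_3: rank ker ∂_3 − rank ∂_4 = (4 − 4) − 0 = 0, and there is no ∂_4, so H_3 ≅ 0.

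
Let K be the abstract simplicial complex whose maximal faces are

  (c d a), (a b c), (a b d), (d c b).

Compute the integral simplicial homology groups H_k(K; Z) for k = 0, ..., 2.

Order the vertices as a < b < c < d. Listing each simplex with vertices in this order, K has dimension 2 with simplices:

  0-simplices (4): a, b, c, d
  1-simplices (6): ab, ac, ad, bc, bd, cd
  2-simplices (4): abc, abd, acd, bcd

Hence C_0 ≅ Z^4, C_1 ≅ Z^6, C_2 ≅ Z^4.

∂_1: C_1 → C_0 maps an edge to its endpoints' difference, ∂[p,q] = q − p.
The 4×6 boundary matrix has rank 3 and Smith normal form diag(1,1,1).

∂_2: C_2 → C_1 maps a triangle to the signed sum of its edges. For instance
  ∂abc = bc − ac + ab,
  ∂bcd = cd − bd + bc.
This gives a 6×4 integer matrix of rank 3; reducing to Smith normal form yields diagonal entries (1,1,1).

Computing H_k = (kernel of ∂_k) / (image of ∂_{k+1}):

  H_0: rank C_0 − rank ∂_1 = 4 − 3 = 1, and the invariant factors of ∂_1 are all 1, so H_0 ≅ Z.
  H_1: rank ker ∂_1 − rank ∂_2 = (6 − 3) − 3 = 0, and the invariant factors of ∂_2 are all 1, so H_1 ≅ 0.
  H_2: rank ker ∂_2 − rank ∂_3 = (4 − 3) − 0 = 1, and there is no ∂_3, so H_2 ≅ Z.

(K is a triangulation of the 2-sphere S^2.)

H_0 = Z,  H_1 = 0,  H_2 = Z.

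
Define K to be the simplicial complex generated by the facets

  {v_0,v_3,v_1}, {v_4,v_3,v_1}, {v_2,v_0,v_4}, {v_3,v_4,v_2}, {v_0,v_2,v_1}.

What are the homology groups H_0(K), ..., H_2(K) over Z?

H_0 = Z,  H_1 = Z,  H_2 = 0.

Fix the vertex order v_0 < v_1 < v_2 < v_3 < v_4 and write every simplex with vertices in increasing order. Then dim K = 2 and the simplices of K are:

  0-simplices (5): [v_0], [v_1], [v_2], [v_3], [v_4]
  1-simplices (10): [v_0,v_1], [v_0,v_2], [v_0,v_3], [v_0,v_4], [v_1,v_2], [v_1,v_3], [v_1,v_4], [v_2,v_3], [v_2,v_4], [v_3,v_4]
  2-simplices (5): [v_0,v_1,v_2], [v_0,v_1,v_3], [v_0,v_2,v_4], [v_1,v_3,v_4], [v_2,v_3,v_4]

Hence C_0 ≅ Z^5, C_1 ≅ Z^10, C_2 ≅ Z^5.

The boundary map ∂_1: C_1 → C_0 maps an edge to its endpoints' difference, ∂[p,q] = q − p.
As a 5×10 matrix over Z this has rank 4, with invariant factors (1,1,1,1).

The boundary map ∂_2: C_2 → C_1 sends each 2-simplex [p,q,r] to [q,r] − [p,r] + [p,q]. For instance
  ∂[v_0,v_1,v_3] = [v_1,v_3] − [v_0,v_3] + [v_0,v_1],
  ∂[v_2,v_3,v_4] = [v_3,v_4] − [v_2,v_4] + [v_2,v_3].
The 10×5 boundary matrix has rank 5 and Smith normal form diag(1,1,1,1,1).

Computing H_k = (kernel of ∂_k) / (image of ∂_{k+1}):

  H_0: rank C_0 − rank ∂_1 = 5 − 4 = 1, and the invariant factors of ∂_1 are all 1, so H_0 ≅ Z.
  H_1: rank ker ∂_1 − rank ∂_2 = (10 − 4) − 5 = 1, and the invariant factors of ∂_2 are all 1, so H_1 ≅ Z.
  H_2: rank ker ∂_2 − rank ∂_3 = (5 − 5) − 0 = 0, and there is no ∂_3, so H_2 ≅ 0.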